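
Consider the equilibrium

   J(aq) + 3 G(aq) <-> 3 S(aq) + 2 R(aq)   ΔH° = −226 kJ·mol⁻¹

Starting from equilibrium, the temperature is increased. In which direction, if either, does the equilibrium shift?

left

The forward reaction is exothermic. Raising T favours the endothermic direction — shift to the left.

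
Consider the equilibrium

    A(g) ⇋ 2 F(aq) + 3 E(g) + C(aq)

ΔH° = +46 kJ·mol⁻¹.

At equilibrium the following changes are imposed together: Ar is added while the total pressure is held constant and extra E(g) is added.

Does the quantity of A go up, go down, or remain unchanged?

cannot be determined

Adding inert gas at constant total pressure expands the volume and lowers every reacting partial pressure. With Δn_gas = 3 − 1 = +2, Q moves away from K toward the side with fewer gas moles, so the system shifts toward the side with more gas moles — to the right.
Adding E (g), a product, drives the reaction to the left.
The two effects oppose each other, so the net shift — and hence the change in A — cannot be determined from the given information.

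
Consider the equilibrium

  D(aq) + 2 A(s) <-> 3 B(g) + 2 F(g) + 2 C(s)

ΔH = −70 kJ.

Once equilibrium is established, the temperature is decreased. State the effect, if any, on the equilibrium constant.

increases

K depends on temperature via the van 't Hoff relation. The forward reaction is exothermic, so lowering T increases K.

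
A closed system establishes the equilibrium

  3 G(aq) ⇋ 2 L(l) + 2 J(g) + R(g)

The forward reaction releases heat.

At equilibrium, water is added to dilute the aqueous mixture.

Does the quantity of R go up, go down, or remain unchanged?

decreases

Dilution lowers every aqueous concentration by the same factor. Δn_aq = 0 − 3 = -3, so the system shifts toward the side with more dissolved moles — to the left.
The net shift is to the left. R is a product, so its amount decreases.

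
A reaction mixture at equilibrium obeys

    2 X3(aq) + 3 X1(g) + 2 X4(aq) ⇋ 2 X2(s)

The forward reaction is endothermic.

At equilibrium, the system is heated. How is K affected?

K depends on temperature via the van 't Hoff relation. The forward reaction is endothermic, so raising T increases K.

increases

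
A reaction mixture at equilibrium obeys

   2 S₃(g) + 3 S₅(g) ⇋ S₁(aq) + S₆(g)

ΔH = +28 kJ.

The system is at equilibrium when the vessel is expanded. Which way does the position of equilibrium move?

Gas moles: reactants 5, products 1 (Δn_gas = -4). Expansion shifts the system toward the side with more moles of gas — to the left.

left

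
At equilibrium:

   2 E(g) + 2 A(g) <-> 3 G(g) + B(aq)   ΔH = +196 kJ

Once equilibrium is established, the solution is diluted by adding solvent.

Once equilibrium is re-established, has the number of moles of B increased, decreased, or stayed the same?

Dilution lowers every aqueous concentration by the same factor. Δn_aq = 1 − 0 = +1, so the system shifts toward the side with more dissolved moles — to the right.
The net shift is to the right. B is a product, so its amount increases.

increases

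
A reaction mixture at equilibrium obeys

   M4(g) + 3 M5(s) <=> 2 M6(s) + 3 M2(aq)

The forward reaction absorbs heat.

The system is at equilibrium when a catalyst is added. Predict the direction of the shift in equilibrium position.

A catalyst speeds both forward and reverse rates equally; it changes neither Q nor K — no shift from this change.

no shift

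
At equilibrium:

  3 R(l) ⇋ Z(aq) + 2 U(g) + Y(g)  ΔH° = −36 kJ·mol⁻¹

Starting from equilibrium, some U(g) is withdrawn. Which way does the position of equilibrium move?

Removing U (g), a product, drives the reaction to the right.

right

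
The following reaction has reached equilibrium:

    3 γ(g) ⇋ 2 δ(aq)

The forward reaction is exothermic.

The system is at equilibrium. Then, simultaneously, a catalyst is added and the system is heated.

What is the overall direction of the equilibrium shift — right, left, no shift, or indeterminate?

left

A catalyst speeds both forward and reverse rates equally; it changes neither Q nor K — no shift from this change.
The forward reaction is exothermic. Raising T favours the endothermic direction — shift to the left.
Only the nonzero effect(s) matter; the net shift is to the left.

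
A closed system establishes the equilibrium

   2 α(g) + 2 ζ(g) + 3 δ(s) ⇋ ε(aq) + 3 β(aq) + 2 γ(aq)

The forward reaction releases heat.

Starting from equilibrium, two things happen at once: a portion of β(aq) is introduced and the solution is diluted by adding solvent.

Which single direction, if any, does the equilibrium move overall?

Adding β (aq), a product, drives the reaction to the left.
Dilution lowers every aqueous concentration by the same factor. Δn_aq = 6 − 0 = +6, so the system shifts toward the side with more dissolved moles — to the right.
The individual effects push in opposite directions; without quantitative information the net direction cannot be determined.

cannot be determined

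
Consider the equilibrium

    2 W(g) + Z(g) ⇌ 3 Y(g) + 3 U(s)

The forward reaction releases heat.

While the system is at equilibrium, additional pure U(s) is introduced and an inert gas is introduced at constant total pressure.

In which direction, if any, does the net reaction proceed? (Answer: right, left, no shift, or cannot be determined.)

U is a pure solid; its activity is 1 regardless of amount, so Q is unaffected — no shift from this change.
Adding inert gas at constant total pressure expands the volume, scaling every reacting partial pressure by the same factor. Δn_gas = 3 − 3 = 0, so Q is unchanged — no shift.
None of the changes alters Q relative to K, so there is no net shift.

no shift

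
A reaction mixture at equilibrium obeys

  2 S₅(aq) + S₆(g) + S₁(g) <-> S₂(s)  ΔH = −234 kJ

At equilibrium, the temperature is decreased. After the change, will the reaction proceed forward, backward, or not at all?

right

The forward reaction is exothermic. Lowering T favours the exothermic direction — shift to the right.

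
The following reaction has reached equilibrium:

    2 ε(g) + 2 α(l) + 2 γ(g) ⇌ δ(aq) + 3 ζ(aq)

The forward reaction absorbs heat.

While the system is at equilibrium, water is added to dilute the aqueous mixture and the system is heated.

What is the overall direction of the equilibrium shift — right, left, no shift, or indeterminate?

right

Dilution lowers every aqueous concentration by the same factor. Δn_aq = 4 − 0 = +4, so the system shifts toward the side with more dissolved moles — to the right.
The forward reaction is endothermic. Raising T favours the endothermic direction — shift to the right.
All effects act in the same direction — net shift to the right.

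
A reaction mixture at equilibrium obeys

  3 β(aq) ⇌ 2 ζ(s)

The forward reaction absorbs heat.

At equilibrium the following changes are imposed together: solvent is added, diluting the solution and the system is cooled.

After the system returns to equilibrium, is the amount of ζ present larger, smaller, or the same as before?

decreases

Dilution lowers every aqueous concentration by the same factor. Δn_aq = 0 − 3 = -3, so the system shifts toward the side with more dissolved moles — to the left.
The forward reaction is endothermic. Lowering T favours the exothermic direction — shift to the left.
The net shift is to the left. ζ is a product, so its amount decreases.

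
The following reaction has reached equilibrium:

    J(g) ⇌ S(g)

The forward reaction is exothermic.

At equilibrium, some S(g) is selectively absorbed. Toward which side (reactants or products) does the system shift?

Removing S (g), a product, drives the reaction to the right.

right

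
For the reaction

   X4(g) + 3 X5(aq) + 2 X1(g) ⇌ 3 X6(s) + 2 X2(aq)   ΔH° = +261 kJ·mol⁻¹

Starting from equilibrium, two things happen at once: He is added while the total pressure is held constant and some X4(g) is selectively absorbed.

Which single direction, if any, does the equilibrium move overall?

left

Adding inert gas at constant total pressure expands the volume and lowers every reacting partial pressure. With Δn_gas = 0 − 3 = -3, Q moves away from K toward the side with fewer gas moles, so the system shifts toward the side with more gas moles — to the left.
Removing X4 (g), a reactant, drives the reaction to the left.
All effects act in the same direction — net shift to the left.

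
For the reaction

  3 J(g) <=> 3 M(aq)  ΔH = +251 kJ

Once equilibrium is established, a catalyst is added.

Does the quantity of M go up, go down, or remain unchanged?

unchanged

A catalyst speeds both forward and reverse rates equally; it changes neither Q nor K — no shift from this change.
No net shift occurs, so the amount of M is unchanged.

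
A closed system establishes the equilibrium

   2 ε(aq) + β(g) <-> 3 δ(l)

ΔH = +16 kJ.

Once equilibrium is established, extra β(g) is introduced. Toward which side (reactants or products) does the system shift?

right

Adding β (g), a reactant, drives the reaction to the right.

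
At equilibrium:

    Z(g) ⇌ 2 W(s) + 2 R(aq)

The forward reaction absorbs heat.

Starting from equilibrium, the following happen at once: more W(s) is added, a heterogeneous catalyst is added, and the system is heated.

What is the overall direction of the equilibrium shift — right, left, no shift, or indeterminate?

right

W is a pure solid; its activity is 1 regardless of amount, so Q is unaffected — no shift from this change.
A catalyst speeds both forward and reverse rates equally; it changes neither Q nor K — no shift from this change.
The forward reaction is endothermic. Raising T favours the endothermic direction — shift to the right.
Only the nonzero effect(s) matter; the net shift is to the right.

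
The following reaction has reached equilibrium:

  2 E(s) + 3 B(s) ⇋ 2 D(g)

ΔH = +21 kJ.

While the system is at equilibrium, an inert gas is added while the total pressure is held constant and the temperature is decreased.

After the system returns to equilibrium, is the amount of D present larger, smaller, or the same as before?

Adding inert gas at constant total pressure expands the volume and lowers every reacting partial pressure. With Δn_gas = 2 − 0 = +2, Q moves away from K toward the side with fewer gas moles, so the system shifts toward the side with more gas moles — to the right.
The forward reaction is endothermic. Lowering T favours the exothermic direction — shift to the left.
The two effects oppose each other, so the net shift — and hence the change in D — cannot be determined from the given information.

cannot be determined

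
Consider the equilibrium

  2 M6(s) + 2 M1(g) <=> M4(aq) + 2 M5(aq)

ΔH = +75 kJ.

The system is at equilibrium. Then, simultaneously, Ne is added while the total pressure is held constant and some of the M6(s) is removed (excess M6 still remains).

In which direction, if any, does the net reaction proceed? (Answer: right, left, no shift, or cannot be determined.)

left

Adding inert gas at constant total pressure expands the volume and lowers every reacting partial pressure. With Δn_gas = 0 − 2 = -2, Q moves away from K toward the side with fewer gas moles, so the system shifts toward the side with more gas moles — to the left.
M6 is a pure solid; its activity is 1 regardless of amount, so Q is unaffected — no shift from this change.
Only the nonzero effect(s) matter; the net shift is to the left.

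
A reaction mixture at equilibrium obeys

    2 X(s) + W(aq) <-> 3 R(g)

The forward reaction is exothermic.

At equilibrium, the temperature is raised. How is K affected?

K depends on temperature via the van 't Hoff relation. The forward reaction is exothermic, so raising T decreases K.

decreases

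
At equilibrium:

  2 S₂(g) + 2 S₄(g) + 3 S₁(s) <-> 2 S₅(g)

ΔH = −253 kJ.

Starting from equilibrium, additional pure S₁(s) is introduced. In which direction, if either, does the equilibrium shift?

S₁ is a pure solid; its activity is 1 regardless of amount, so Q is unaffected — no shift from this change.

no shift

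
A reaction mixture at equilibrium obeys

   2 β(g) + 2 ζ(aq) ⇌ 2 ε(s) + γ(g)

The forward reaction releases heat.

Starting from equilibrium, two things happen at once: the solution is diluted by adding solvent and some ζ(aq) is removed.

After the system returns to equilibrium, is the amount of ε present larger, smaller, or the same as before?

Dilution lowers every aqueous concentration by the same factor. Δn_aq = 0 − 2 = -2, so the system shifts toward the side with more dissolved moles — to the left.
Removing ζ (aq), a reactant, drives the reaction to the left.
The net shift is to the left. ε is a product, so its amount decreases.

decreases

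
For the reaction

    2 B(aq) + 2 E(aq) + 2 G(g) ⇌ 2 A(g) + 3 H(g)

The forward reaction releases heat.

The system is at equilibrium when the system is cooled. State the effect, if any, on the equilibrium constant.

increases

K depends on temperature via the van 't Hoff relation. The forward reaction is exothermic, so lowering T increases K.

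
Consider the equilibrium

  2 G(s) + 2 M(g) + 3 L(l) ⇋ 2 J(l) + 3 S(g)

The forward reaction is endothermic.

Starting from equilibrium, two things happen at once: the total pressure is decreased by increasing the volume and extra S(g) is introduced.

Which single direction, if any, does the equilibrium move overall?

Gas moles: reactants 2, products 3 (Δn_gas = +1). Expansion shifts the system toward the side with more moles of gas — to the right.
Adding S (g), a product, drives the reaction to the left.
The individual effects push in opposite directions; without quantitative information the net direction cannot be determined.

cannot be determined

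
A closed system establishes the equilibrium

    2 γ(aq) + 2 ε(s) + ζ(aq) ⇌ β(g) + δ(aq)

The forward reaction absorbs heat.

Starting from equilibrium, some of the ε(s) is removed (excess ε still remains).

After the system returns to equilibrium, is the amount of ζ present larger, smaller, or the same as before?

unchanged

ε is a pure solid; its activity is 1 regardless of amount, so Q is unaffected — no shift from this change.
No net shift occurs, so the amount of ζ is unchanged.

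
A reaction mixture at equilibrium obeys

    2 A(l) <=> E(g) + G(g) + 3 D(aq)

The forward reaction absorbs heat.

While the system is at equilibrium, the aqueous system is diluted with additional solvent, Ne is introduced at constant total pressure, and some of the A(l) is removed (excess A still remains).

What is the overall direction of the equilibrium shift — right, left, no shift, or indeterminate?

Dilution lowers every aqueous concentration by the same factor. Δn_aq = 3 − 0 = +3, so the system shifts toward the side with more dissolved moles — to the right.
Adding inert gas at constant total pressure expands the volume and lowers every reacting partial pressure. With Δn_gas = 2 − 0 = +2, Q moves away from K toward the side with fewer gas moles, so the system shifts toward the side with more gas moles — to the right.
A is a pure liquid; its activity is 1 regardless of amount, so Q is unaffected — no shift from this change.
Only the nonzero effect(s) matter; the net shift is to the right.

right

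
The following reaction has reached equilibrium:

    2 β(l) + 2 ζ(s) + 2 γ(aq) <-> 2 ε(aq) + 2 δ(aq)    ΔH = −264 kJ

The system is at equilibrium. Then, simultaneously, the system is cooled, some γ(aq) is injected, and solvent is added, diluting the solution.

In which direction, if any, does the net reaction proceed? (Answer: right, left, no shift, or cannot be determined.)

The forward reaction is exothermic. Lowering T favours the exothermic direction — shift to the right.
Adding γ (aq), a reactant, drives the reaction to the right.
Dilution lowers every aqueous concentration by the same factor. Δn_aq = 4 − 2 = +2, so the system shifts toward the side with more dissolved moles — to the right.
All effects act in the same direction — net shift to the right.

right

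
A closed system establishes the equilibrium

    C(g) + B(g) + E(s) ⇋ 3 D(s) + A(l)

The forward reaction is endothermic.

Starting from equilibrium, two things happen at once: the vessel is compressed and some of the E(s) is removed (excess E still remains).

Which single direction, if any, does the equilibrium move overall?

right

Gas moles: reactants 2, products 0 (Δn_gas = -2). Compression shifts the system toward the side with fewer moles of gas — to the right.
E is a pure solid; its activity is 1 regardless of amount, so Q is unaffected — no shift from this change.
Only the nonzero effect(s) matter; the net shift is to the right.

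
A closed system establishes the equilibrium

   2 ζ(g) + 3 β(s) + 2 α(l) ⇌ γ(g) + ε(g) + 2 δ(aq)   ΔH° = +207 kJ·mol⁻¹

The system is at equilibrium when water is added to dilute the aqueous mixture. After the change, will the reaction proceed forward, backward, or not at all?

right

Dilution lowers every aqueous concentration by the same factor. Δn_aq = 2 − 0 = +2, so the system shifts toward the side with more dissolved moles — to the right.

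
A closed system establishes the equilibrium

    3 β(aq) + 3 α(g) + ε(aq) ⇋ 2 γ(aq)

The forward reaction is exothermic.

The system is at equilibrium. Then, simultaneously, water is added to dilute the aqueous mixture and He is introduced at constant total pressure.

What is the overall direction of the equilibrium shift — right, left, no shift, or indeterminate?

Dilution lowers every aqueous concentration by the same factor. Δn_aq = 2 − 4 = -2, so the system shifts toward the side with more dissolved moles — to the left.
Adding inert gas at constant total pressure expands the volume and lowers every reacting partial pressure. With Δn_gas = 0 − 3 = -3, Q moves away from K toward the side with fewer gas moles, so the system shifts toward the side with more gas moles — to the left.
All effects act in the same direction — net shift to the left.

left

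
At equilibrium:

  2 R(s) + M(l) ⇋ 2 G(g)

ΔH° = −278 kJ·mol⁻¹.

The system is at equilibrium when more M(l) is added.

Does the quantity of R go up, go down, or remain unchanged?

M is a pure liquid; its activity is 1 regardless of amount, so Q is unaffected — no shift from this change.
No net shift occurs, so the amount of R is unchanged.

unchanged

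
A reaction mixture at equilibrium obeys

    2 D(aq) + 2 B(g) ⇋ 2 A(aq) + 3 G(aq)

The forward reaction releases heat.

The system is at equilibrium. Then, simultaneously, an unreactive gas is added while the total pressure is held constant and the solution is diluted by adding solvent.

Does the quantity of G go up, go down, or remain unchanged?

cannot be determined

Adding inert gas at constant total pressure expands the volume and lowers every reacting partial pressure. With Δn_gas = 0 − 2 = -2, Q moves away from K toward the side with fewer gas moles, so the system shifts toward the side with more gas moles — to the left.
Dilution lowers every aqueous concentration by the same factor. Δn_aq = 5 − 2 = +3, so the system shifts toward the side with more dissolved moles — to the right.
The two effects oppose each other, so the net shift — and hence the change in G — cannot be determined from the given information.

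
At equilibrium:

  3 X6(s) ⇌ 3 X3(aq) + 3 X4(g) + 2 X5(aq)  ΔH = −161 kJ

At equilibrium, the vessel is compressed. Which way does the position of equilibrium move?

Gas moles: reactants 0, products 3 (Δn_gas = +3). Compression shifts the system toward the side with fewer moles of gas — to the left.

left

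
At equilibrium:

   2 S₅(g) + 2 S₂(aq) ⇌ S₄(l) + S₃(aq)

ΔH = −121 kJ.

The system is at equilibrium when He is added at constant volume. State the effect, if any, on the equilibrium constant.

unchanged

The equilibrium constant depends only on temperature. This perturbation changes neither the position of equilibrium nor K.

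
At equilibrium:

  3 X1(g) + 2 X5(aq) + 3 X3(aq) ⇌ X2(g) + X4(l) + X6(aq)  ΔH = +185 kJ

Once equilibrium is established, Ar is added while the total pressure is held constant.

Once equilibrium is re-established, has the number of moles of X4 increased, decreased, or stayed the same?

decreases

Adding inert gas at constant total pressure expands the volume and lowers every reacting partial pressure. With Δn_gas = 1 − 3 = -2, Q moves away from K toward the side with fewer gas moles, so the system shifts toward the side with more gas moles — to the left.
The net shift is to the left. X4 is a product, so its amount decreases.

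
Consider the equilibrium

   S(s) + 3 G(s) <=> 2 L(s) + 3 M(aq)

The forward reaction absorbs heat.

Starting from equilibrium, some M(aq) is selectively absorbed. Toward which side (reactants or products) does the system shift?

Removing M (aq), a product, drives the reaction to the right.

right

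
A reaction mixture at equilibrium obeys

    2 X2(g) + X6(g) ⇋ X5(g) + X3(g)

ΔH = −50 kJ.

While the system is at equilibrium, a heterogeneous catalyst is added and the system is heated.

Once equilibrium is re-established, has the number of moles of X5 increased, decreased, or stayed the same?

A catalyst speeds both forward and reverse rates equally; it changes neither Q nor K — no shift from this change.
The forward reaction is exothermic. Raising T favours the endothermic direction — shift to the left.
The net shift is to the left. X5 is a product, so its amount decreases.

decreases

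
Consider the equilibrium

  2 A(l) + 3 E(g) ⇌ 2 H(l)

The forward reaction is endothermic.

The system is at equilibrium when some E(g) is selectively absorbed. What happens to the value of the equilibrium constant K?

unchanged

The equilibrium constant depends only on temperature. This perturbation may move the position of equilibrium, but since T is unchanged, K itself is unchanged.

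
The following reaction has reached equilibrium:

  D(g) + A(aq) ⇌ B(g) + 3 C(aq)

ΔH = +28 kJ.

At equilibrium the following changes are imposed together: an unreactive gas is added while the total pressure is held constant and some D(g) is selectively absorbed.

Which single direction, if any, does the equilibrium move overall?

Adding inert gas at constant total pressure expands the volume, scaling every reacting partial pressure by the same factor. Δn_gas = 1 − 1 = 0, so Q is unchanged — no shift.
Removing D (g), a reactant, drives the reaction to the left.
Only the nonzero effect(s) matter; the net shift is to the left.

left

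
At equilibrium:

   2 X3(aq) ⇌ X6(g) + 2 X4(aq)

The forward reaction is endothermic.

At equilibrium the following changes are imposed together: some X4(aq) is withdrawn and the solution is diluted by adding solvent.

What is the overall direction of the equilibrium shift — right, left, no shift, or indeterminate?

right

Removing X4 (aq), a product, drives the reaction to the right.
Dilution scales every aqueous concentration by the same factor. Δn_aq = 2 − 2 = 0, so Q is unchanged — no shift.
Only the nonzero effect(s) matter; the net shift is to the right.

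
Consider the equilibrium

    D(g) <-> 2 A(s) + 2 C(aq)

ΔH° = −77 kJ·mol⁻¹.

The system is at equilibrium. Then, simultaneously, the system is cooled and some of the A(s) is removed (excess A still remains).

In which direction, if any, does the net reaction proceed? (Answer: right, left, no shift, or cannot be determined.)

right

The forward reaction is exothermic. Lowering T favours the exothermic direction — shift to the right.
A is a pure solid; its activity is 1 regardless of amount, so Q is unaffected — no shift from this change.
Only the nonzero effect(s) matter; the net shift is to the right.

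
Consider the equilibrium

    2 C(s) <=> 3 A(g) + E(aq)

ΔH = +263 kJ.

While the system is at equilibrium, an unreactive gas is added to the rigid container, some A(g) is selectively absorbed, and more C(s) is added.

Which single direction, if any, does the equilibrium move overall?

At constant volume, adding an inert gas leaves every reacting species' partial pressure unchanged, so Q is unchanged — no shift from this change.
Removing A (g), a product, drives the reaction to the right.
C is a pure solid; its activity is 1 regardless of amount, so Q is unaffected — no shift from this change.
Only the nonzero effect(s) matter; the net shift is to the right.

right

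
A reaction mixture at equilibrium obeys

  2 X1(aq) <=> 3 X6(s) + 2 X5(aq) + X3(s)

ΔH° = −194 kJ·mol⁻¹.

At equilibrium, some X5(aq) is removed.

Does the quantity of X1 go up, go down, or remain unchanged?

decreases

Removing X5 (aq), a product, drives the reaction to the right.
The net shift is to the right. X1 is a reactant, so its amount decreases.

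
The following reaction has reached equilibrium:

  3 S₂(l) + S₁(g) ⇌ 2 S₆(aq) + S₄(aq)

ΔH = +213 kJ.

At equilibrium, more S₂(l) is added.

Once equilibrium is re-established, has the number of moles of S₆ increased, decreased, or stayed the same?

S₂ is a pure liquid; its activity is 1 regardless of amount, so Q is unaffected — no shift from this change.
No net shift occurs, so the amount of S₆ is unchanged.

unchanged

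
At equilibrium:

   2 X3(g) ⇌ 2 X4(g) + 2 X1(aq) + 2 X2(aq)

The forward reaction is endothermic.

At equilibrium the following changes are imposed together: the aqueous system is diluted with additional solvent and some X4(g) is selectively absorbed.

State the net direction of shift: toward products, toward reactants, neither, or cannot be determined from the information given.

Dilution lowers every aqueous concentration by the same factor. Δn_aq = 4 − 0 = +4, so the system shifts toward the side with more dissolved moles — to the right.
Removing X4 (g), a product, drives the reaction to the right.
All effects act in the same direction — net shift to the right.

right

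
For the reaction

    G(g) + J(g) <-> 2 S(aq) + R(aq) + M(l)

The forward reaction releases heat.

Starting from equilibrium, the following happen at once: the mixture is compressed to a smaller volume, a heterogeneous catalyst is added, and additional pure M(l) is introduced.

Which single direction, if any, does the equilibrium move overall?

Gas moles: reactants 2, products 0 (Δn_gas = -2). Compression shifts the system toward the side with fewer moles of gas — to the right.
A catalyst speeds both forward and reverse rates equally; it changes neither Q nor K — no shift from this change.
M is a pure liquid; its activity is 1 regardless of amount, so Q is unaffected — no shift from this change.
Only the nonzero effect(s) matter; the net shift is to the right.

right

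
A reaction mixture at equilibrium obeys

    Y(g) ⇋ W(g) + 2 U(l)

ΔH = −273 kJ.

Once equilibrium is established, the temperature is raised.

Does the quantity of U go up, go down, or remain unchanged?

The forward reaction is exothermic. Raising T favours the endothermic direction — shift to the left.
The net shift is to the left. U is a product, so its amount decreases.

decreases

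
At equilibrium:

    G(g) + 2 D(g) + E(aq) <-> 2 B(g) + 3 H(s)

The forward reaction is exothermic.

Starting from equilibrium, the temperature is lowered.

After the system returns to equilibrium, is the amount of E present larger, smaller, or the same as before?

The forward reaction is exothermic. Lowering T favours the exothermic direction — shift to the right.
The net shift is to the right. E is a reactant, so its amount decreases.

decreases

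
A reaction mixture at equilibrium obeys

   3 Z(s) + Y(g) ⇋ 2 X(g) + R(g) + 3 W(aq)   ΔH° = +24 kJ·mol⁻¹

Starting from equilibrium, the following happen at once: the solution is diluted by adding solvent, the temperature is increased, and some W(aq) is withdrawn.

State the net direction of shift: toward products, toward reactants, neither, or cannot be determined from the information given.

Dilution lowers every aqueous concentration by the same factor. Δn_aq = 3 − 0 = +3, so the system shifts toward the side with more dissolved moles — to the right.
The forward reaction is endothermic. Raising T favours the endothermic direction — shift to the right.
Removing W (aq), a product, drives the reaction to the right.
All effects act in the same direction — net shift to the right.

right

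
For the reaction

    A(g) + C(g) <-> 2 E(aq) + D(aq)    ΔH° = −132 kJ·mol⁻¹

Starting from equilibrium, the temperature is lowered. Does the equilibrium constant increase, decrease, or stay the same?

K depends on temperature via the van 't Hoff relation. The forward reaction is exothermic, so lowering T increases K.

increases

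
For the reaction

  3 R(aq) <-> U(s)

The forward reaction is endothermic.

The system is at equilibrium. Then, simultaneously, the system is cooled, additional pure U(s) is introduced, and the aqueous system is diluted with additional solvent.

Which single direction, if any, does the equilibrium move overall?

left

The forward reaction is endothermic. Lowering T favours the exothermic direction — shift to the left.
U is a pure solid; its activity is 1 regardless of amount, so Q is unaffected — no shift from this change.
Dilution lowers every aqueous concentration by the same factor. Δn_aq = 0 − 3 = -3, so the system shifts toward the side with more dissolved moles — to the left.
Only the nonzero effect(s) matter; the net shift is to the left.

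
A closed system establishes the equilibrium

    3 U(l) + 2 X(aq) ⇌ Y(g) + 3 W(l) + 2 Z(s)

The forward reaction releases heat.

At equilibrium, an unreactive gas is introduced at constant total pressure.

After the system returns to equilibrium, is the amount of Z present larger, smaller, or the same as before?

increases

Adding inert gas at constant total pressure expands the volume and lowers every reacting partial pressure. With Δn_gas = 1 − 0 = +1, Q moves away from K toward the side with fewer gas moles, so the system shifts toward the side with more gas moles — to the right.
The net shift is to the right. Z is a product, so its amount increases.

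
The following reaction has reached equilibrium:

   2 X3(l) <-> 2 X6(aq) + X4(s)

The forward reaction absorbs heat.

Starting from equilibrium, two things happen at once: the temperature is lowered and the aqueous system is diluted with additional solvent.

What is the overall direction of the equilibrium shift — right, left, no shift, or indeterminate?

The forward reaction is endothermic. Lowering T favours the exothermic direction — shift to the left.
Dilution lowers every aqueous concentration by the same factor. Δn_aq = 2 − 0 = +2, so the system shifts toward the side with more dissolved moles — to the right.
The individual effects push in opposite directions; without quantitative information the net direction cannot be determined.

cannot be determined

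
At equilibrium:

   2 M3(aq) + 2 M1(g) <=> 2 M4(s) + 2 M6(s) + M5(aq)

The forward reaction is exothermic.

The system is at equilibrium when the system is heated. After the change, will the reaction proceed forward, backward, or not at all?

left

The forward reaction is exothermic. Raising T favours the endothermic direction — shift to the left.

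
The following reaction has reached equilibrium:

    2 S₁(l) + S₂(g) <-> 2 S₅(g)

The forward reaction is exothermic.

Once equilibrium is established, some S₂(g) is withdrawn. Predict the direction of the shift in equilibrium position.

Removing S₂ (g), a reactant, drives the reaction to the left.

left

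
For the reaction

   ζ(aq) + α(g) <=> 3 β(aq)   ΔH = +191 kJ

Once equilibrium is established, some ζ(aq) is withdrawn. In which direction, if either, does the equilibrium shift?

Removing ζ (aq), a reactant, drives the reaction to the left.

left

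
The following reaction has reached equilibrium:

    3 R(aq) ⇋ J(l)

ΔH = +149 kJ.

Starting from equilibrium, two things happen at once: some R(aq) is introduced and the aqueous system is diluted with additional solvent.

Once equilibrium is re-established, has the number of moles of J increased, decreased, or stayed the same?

Adding R (aq), a reactant, drives the reaction to the right.
Dilution lowers every aqueous concentration by the same factor. Δn_aq = 0 − 3 = -3, so the system shifts toward the side with more dissolved moles — to the left.
The two effects oppose each other, so the net shift — and hence the change in J — cannot be determined from the given information.

cannot be determined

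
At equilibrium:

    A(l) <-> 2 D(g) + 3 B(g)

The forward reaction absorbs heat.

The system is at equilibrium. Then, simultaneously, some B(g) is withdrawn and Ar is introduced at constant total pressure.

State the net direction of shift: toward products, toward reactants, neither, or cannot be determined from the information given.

Removing B (g), a product, drives the reaction to the right.
Adding inert gas at constant total pressure expands the volume and lowers every reacting partial pressure. With Δn_gas = 5 − 0 = +5, Q moves away from K toward the side with fewer gas moles, so the system shifts toward the side with more gas moles — to the right.
All effects act in the same direction — net shift to the right.

right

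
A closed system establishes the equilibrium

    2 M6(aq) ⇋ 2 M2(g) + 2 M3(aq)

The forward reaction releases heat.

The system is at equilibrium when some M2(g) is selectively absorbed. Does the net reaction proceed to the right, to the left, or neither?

Removing M2 (g), a product, drives the reaction to the right.

right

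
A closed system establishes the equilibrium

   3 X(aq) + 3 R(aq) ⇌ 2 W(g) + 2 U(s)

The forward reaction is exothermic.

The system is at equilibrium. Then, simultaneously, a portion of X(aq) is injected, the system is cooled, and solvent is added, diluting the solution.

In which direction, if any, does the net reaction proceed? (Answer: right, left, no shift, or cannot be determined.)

cannot be determined

Adding X (aq), a reactant, drives the reaction to the right.
The forward reaction is exothermic. Lowering T favours the exothermic direction — shift to the right.
Dilution lowers every aqueous concentration by the same factor. Δn_aq = 0 − 6 = -6, so the system shifts toward the side with more dissolved moles — to the left.
The individual effects push in opposite directions; without quantitative information the net direction cannot be determined.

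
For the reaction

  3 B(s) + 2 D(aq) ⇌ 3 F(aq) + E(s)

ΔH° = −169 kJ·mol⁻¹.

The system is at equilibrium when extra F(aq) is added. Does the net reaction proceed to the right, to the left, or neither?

left

Adding F (aq), a product, drives the reaction to the left.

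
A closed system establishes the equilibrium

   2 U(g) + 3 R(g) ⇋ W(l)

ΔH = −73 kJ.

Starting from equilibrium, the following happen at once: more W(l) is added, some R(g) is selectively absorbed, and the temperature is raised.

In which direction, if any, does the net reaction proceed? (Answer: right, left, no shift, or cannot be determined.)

W is a pure liquid; its activity is 1 regardless of amount, so Q is unaffected — no shift from this change.
Removing R (g), a reactant, drives the reaction to the left.
The forward reaction is exothermic. Raising T favours the endothermic direction — shift to the left.
Only the nonzero effect(s) matter; the net shift is to the left.

left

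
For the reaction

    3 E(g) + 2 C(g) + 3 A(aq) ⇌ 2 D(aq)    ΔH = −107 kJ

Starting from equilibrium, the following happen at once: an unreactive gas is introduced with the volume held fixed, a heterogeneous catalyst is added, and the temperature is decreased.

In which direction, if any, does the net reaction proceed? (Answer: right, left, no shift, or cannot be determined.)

At constant volume, adding an inert gas leaves every reacting species' partial pressure unchanged, so Q is unchanged — no shift from this change.
A catalyst speeds both forward and reverse rates equally; it changes neither Q nor K — no shift from this change.
The forward reaction is exothermic. Lowering T favours the exothermic direction — shift to the right.
Only the nonzero effect(s) matter; the net shift is to the right.

right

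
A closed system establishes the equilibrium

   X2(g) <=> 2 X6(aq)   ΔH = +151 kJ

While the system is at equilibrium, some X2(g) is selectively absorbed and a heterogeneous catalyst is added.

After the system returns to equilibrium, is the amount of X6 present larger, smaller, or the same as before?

Removing X2 (g), a reactant, drives the reaction to the left.
A catalyst speeds both forward and reverse rates equally; it changes neither Q nor K — no shift from this change.
The net shift is to the left. X6 is a product, so its amount decreases.

decreases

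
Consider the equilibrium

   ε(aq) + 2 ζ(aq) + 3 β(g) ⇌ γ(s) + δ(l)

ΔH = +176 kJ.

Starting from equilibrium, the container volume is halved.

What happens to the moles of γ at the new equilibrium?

Gas moles: reactants 3, products 0 (Δn_gas = -3). Compression shifts the system toward the side with fewer moles of gas — to the right.
The net shift is to the right. γ is a product, so its amount increases.

increases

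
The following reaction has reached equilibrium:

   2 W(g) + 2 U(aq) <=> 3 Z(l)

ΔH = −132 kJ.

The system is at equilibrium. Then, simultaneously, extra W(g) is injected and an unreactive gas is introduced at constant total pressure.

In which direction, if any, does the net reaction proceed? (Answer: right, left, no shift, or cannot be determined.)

cannot be determined

Adding W (g), a reactant, drives the reaction to the right.
Adding inert gas at constant total pressure expands the volume and lowers every reacting partial pressure. With Δn_gas = 0 − 2 = -2, Q moves away from K toward the side with fewer gas moles, so the system shifts toward the side with more gas moles — to the left.
The individual effects push in opposite directions; without quantitative information the net direction cannot be determined.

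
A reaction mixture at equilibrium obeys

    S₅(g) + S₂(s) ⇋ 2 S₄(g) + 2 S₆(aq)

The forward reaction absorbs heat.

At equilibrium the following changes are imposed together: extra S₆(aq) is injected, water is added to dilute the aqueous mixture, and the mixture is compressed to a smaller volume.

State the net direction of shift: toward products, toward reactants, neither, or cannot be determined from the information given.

cannot be determined

Adding S₆ (aq), a product, drives the reaction to the left.
Dilution lowers every aqueous concentration by the same factor. Δn_aq = 2 − 0 = +2, so the system shifts toward the side with more dissolved moles — to the right.
Gas moles: reactants 1, products 2 (Δn_gas = +1). Compression shifts the system toward the side with fewer moles of gas — to the left.
The individual effects push in opposite directions; without quantitative information the net direction cannot be determined.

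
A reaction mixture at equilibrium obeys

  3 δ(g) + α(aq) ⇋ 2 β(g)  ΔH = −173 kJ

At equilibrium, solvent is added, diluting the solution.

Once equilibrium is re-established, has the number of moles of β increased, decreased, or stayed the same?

Dilution lowers every aqueous concentration by the same factor. Δn_aq = 0 − 1 = -1, so the system shifts toward the side with more dissolved moles — to the left.
The net shift is to the left. β is a product, so its amount decreases.

decreases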